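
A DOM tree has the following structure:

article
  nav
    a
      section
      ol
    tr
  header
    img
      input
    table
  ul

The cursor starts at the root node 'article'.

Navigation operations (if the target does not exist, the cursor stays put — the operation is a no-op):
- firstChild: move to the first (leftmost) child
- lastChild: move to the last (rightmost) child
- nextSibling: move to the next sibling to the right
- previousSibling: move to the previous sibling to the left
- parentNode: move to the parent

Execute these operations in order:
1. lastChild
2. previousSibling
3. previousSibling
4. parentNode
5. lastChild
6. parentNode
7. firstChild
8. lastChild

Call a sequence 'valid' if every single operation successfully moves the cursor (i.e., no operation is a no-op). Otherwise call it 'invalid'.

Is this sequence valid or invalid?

Answer: valid

Derivation:
After 1 (lastChild): ul
After 2 (previousSibling): header
After 3 (previousSibling): nav
After 4 (parentNode): article
After 5 (lastChild): ul
After 6 (parentNode): article
After 7 (firstChild): nav
After 8 (lastChild): tr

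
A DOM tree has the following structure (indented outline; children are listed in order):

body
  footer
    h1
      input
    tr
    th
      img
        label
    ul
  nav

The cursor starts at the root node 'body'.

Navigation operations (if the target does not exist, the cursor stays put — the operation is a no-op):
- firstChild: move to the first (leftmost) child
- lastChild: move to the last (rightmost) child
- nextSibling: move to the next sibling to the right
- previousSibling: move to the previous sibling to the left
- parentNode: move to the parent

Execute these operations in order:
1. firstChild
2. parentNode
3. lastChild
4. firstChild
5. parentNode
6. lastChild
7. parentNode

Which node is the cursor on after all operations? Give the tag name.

Answer: body

Derivation:
After 1 (firstChild): footer
After 2 (parentNode): body
After 3 (lastChild): nav
After 4 (firstChild): nav (no-op, stayed)
After 5 (parentNode): body
After 6 (lastChild): nav
After 7 (parentNode): body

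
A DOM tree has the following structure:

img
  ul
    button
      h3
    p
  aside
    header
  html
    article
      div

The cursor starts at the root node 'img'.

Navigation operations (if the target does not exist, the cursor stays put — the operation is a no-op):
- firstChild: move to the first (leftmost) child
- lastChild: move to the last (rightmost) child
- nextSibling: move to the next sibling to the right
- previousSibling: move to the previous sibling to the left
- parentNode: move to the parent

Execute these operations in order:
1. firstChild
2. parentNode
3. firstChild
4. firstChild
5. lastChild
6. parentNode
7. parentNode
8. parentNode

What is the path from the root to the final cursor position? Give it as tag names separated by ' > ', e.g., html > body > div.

After 1 (firstChild): ul
After 2 (parentNode): img
After 3 (firstChild): ul
After 4 (firstChild): button
After 5 (lastChild): h3
After 6 (parentNode): button
After 7 (parentNode): ul
After 8 (parentNode): img

Answer: img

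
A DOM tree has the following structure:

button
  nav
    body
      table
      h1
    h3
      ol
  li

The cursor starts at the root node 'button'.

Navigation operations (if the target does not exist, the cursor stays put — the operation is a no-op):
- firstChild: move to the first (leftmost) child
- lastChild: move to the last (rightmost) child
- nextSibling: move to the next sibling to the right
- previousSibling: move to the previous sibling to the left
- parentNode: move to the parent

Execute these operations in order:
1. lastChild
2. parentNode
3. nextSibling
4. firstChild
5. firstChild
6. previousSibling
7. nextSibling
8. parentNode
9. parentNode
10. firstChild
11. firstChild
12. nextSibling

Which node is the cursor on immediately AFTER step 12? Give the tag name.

After 1 (lastChild): li
After 2 (parentNode): button
After 3 (nextSibling): button (no-op, stayed)
After 4 (firstChild): nav
After 5 (firstChild): body
After 6 (previousSibling): body (no-op, stayed)
After 7 (nextSibling): h3
After 8 (parentNode): nav
After 9 (parentNode): button
After 10 (firstChild): nav
After 11 (firstChild): body
After 12 (nextSibling): h3

Answer: h3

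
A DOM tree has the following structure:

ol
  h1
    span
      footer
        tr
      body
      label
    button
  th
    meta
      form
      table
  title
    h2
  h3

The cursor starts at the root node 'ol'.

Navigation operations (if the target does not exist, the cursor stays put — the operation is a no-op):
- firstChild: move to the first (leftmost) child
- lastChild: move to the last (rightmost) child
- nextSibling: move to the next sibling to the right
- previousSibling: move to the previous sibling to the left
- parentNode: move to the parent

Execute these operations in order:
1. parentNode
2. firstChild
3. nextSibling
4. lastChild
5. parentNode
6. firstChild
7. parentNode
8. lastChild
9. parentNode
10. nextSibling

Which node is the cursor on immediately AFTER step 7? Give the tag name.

After 1 (parentNode): ol (no-op, stayed)
After 2 (firstChild): h1
After 3 (nextSibling): th
After 4 (lastChild): meta
After 5 (parentNode): th
After 6 (firstChild): meta
After 7 (parentNode): th

Answer: th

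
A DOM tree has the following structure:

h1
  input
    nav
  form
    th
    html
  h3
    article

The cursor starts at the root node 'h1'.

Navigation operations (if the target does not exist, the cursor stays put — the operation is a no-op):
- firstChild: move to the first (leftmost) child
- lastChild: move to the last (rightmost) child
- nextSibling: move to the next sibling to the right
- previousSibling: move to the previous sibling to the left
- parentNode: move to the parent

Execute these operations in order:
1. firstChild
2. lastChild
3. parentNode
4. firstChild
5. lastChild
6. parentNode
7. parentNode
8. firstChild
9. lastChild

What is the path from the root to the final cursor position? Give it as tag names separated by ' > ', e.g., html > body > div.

Answer: h1 > input > nav

Derivation:
After 1 (firstChild): input
After 2 (lastChild): nav
After 3 (parentNode): input
After 4 (firstChild): nav
After 5 (lastChild): nav (no-op, stayed)
After 6 (parentNode): input
After 7 (parentNode): h1
After 8 (firstChild): input
After 9 (lastChild): nav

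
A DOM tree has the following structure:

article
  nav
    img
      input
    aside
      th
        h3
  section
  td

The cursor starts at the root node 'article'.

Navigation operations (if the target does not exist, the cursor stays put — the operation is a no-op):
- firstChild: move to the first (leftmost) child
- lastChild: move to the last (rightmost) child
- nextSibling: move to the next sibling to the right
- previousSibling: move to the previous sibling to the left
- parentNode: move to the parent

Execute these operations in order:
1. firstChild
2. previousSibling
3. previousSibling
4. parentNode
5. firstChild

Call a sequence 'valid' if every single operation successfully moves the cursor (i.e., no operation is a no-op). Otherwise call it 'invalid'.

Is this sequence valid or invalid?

After 1 (firstChild): nav
After 2 (previousSibling): nav (no-op, stayed)
After 3 (previousSibling): nav (no-op, stayed)
After 4 (parentNode): article
After 5 (firstChild): nav

Answer: invalid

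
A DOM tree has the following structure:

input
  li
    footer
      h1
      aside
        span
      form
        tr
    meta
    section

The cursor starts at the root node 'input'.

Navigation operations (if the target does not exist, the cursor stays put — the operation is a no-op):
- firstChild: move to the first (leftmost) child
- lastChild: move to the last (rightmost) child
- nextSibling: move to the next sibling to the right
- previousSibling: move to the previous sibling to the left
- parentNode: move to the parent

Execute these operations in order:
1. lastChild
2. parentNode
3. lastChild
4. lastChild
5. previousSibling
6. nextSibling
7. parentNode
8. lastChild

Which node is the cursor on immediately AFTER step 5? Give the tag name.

Answer: meta

Derivation:
After 1 (lastChild): li
After 2 (parentNode): input
After 3 (lastChild): li
After 4 (lastChild): section
After 5 (previousSibling): meta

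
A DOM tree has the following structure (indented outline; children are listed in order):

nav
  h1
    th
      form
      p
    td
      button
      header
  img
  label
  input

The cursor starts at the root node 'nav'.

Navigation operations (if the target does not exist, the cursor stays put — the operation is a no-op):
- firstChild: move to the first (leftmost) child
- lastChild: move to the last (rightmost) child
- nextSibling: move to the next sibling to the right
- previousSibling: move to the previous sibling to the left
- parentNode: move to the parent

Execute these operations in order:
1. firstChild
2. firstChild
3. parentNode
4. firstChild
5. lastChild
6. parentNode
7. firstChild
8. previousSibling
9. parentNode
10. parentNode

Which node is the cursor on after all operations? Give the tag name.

Answer: h1

Derivation:
After 1 (firstChild): h1
After 2 (firstChild): th
After 3 (parentNode): h1
After 4 (firstChild): th
After 5 (lastChild): p
After 6 (parentNode): th
After 7 (firstChild): form
After 8 (previousSibling): form (no-op, stayed)
After 9 (parentNode): th
After 10 (parentNode): h1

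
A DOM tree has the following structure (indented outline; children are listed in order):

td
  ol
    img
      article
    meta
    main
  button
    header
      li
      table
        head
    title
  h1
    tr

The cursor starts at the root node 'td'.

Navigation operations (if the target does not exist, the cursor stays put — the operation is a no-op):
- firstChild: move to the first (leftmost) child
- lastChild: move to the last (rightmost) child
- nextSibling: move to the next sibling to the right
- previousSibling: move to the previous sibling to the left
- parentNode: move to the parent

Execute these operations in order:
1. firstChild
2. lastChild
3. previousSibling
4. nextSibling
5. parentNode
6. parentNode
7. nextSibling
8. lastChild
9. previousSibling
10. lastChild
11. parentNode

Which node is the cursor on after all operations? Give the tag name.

Answer: button

Derivation:
After 1 (firstChild): ol
After 2 (lastChild): main
After 3 (previousSibling): meta
After 4 (nextSibling): main
After 5 (parentNode): ol
After 6 (parentNode): td
After 7 (nextSibling): td (no-op, stayed)
After 8 (lastChild): h1
After 9 (previousSibling): button
After 10 (lastChild): title
After 11 (parentNode): button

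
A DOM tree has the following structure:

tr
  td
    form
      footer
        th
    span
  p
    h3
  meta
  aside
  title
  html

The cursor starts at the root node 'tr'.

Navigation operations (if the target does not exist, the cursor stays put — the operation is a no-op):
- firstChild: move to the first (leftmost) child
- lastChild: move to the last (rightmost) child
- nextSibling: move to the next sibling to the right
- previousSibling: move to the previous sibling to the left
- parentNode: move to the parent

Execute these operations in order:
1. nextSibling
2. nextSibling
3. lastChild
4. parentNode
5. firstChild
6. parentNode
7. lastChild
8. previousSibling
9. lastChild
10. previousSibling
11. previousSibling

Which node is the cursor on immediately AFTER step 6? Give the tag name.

Answer: tr

Derivation:
After 1 (nextSibling): tr (no-op, stayed)
After 2 (nextSibling): tr (no-op, stayed)
After 3 (lastChild): html
After 4 (parentNode): tr
After 5 (firstChild): td
After 6 (parentNode): tr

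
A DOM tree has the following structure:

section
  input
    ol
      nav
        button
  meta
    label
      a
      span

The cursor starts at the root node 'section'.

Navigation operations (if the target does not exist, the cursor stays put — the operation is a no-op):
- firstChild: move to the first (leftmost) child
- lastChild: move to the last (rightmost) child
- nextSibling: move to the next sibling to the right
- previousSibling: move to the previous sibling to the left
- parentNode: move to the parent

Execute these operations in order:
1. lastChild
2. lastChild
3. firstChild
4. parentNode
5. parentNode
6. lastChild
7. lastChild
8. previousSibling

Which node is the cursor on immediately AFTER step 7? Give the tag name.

After 1 (lastChild): meta
After 2 (lastChild): label
After 3 (firstChild): a
After 4 (parentNode): label
After 5 (parentNode): meta
After 6 (lastChild): label
After 7 (lastChild): span

Answer: span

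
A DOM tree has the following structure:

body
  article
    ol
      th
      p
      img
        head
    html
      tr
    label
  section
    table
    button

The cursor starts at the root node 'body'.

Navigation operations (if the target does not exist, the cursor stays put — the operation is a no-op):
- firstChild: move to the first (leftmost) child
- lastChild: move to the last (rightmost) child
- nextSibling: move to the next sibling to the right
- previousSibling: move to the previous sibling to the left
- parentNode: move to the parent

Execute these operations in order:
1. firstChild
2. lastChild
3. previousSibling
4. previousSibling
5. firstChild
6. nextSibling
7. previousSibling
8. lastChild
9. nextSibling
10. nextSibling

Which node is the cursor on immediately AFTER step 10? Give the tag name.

After 1 (firstChild): article
After 2 (lastChild): label
After 3 (previousSibling): html
After 4 (previousSibling): ol
After 5 (firstChild): th
After 6 (nextSibling): p
After 7 (previousSibling): th
After 8 (lastChild): th (no-op, stayed)
After 9 (nextSibling): p
After 10 (nextSibling): img

Answer: img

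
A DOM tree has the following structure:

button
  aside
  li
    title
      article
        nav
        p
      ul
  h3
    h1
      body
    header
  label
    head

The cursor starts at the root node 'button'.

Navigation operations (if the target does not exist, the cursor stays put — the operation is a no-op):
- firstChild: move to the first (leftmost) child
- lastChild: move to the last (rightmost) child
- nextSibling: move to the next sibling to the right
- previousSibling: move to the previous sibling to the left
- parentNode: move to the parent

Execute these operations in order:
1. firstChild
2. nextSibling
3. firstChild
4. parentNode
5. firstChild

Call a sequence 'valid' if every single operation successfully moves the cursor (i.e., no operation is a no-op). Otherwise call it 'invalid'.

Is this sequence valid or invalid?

After 1 (firstChild): aside
After 2 (nextSibling): li
After 3 (firstChild): title
After 4 (parentNode): li
After 5 (firstChild): title

Answer: valid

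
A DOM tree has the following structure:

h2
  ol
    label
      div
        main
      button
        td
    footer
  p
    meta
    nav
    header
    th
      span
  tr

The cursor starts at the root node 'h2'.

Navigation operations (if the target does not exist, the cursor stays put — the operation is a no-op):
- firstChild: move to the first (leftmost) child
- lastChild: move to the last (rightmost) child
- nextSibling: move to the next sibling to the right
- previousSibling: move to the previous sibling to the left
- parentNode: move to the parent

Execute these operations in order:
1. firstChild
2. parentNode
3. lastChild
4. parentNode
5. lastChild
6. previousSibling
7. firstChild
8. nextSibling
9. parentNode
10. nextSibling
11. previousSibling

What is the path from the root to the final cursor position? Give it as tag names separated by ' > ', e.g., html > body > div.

Answer: h2 > p

Derivation:
After 1 (firstChild): ol
After 2 (parentNode): h2
After 3 (lastChild): tr
After 4 (parentNode): h2
After 5 (lastChild): tr
After 6 (previousSibling): p
After 7 (firstChild): meta
After 8 (nextSibling): nav
After 9 (parentNode): p
After 10 (nextSibling): tr
After 11 (previousSibling): p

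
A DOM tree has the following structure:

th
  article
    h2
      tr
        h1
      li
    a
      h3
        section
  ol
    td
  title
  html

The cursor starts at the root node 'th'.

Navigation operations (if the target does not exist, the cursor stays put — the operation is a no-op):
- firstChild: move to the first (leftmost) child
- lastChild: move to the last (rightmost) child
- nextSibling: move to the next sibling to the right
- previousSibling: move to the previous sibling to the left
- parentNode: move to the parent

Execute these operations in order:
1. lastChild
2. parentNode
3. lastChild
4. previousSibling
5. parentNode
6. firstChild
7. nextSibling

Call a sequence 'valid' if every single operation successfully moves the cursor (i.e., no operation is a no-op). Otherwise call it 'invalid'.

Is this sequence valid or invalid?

After 1 (lastChild): html
After 2 (parentNode): th
After 3 (lastChild): html
After 4 (previousSibling): title
After 5 (parentNode): th
After 6 (firstChild): article
After 7 (nextSibling): ol

Answer: valid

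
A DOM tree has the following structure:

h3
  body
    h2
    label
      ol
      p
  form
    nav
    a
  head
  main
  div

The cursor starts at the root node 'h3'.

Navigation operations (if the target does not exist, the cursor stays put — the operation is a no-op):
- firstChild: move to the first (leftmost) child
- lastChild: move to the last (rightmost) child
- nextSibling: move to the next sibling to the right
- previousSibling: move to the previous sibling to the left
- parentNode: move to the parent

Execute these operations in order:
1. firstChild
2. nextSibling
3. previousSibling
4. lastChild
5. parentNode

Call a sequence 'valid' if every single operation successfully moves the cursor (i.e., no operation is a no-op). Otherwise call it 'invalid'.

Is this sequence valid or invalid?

After 1 (firstChild): body
After 2 (nextSibling): form
After 3 (previousSibling): body
After 4 (lastChild): label
After 5 (parentNode): body

Answer: valid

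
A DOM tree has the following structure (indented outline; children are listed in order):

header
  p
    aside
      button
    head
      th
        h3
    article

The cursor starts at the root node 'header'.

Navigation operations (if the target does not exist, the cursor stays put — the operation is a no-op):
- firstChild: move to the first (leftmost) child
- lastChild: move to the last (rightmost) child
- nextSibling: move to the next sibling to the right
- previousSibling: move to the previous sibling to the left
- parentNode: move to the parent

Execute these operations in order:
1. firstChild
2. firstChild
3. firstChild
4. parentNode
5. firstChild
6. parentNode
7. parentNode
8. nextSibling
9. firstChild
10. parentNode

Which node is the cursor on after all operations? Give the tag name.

After 1 (firstChild): p
After 2 (firstChild): aside
After 3 (firstChild): button
After 4 (parentNode): aside
After 5 (firstChild): button
After 6 (parentNode): aside
After 7 (parentNode): p
After 8 (nextSibling): p (no-op, stayed)
After 9 (firstChild): aside
After 10 (parentNode): p

Answer: p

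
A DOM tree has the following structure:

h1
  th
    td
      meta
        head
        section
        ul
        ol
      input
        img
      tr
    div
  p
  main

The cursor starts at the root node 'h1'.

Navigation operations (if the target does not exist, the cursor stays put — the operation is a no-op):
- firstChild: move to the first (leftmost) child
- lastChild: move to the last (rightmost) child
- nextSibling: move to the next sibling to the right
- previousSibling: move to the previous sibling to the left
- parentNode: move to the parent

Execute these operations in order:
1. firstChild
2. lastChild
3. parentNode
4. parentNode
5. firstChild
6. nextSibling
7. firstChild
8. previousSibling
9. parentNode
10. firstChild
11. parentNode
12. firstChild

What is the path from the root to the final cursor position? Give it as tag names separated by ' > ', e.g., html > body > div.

Answer: h1 > th

Derivation:
After 1 (firstChild): th
After 2 (lastChild): div
After 3 (parentNode): th
After 4 (parentNode): h1
After 5 (firstChild): th
After 6 (nextSibling): p
After 7 (firstChild): p (no-op, stayed)
After 8 (previousSibling): th
After 9 (parentNode): h1
After 10 (firstChild): th
After 11 (parentNode): h1
After 12 (firstChild): th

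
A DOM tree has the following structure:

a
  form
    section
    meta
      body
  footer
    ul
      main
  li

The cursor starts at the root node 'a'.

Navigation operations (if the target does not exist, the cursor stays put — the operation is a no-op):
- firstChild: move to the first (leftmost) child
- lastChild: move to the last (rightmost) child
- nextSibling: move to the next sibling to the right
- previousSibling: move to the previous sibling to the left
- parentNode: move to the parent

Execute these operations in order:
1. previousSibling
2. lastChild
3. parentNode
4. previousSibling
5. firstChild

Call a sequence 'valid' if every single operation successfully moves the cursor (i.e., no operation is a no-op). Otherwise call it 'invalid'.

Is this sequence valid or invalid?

After 1 (previousSibling): a (no-op, stayed)
After 2 (lastChild): li
After 3 (parentNode): a
After 4 (previousSibling): a (no-op, stayed)
After 5 (firstChild): form

Answer: invalid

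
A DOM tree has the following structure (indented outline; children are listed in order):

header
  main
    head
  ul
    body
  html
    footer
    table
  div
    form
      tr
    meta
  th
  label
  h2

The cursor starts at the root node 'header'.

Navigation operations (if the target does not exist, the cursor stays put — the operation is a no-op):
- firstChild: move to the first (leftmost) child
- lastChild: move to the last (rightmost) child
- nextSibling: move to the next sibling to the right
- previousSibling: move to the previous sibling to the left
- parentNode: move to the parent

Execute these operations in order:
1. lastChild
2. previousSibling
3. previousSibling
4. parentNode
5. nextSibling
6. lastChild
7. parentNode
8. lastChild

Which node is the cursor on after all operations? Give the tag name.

After 1 (lastChild): h2
After 2 (previousSibling): label
After 3 (previousSibling): th
After 4 (parentNode): header
After 5 (nextSibling): header (no-op, stayed)
After 6 (lastChild): h2
After 7 (parentNode): header
After 8 (lastChild): h2

Answer: h2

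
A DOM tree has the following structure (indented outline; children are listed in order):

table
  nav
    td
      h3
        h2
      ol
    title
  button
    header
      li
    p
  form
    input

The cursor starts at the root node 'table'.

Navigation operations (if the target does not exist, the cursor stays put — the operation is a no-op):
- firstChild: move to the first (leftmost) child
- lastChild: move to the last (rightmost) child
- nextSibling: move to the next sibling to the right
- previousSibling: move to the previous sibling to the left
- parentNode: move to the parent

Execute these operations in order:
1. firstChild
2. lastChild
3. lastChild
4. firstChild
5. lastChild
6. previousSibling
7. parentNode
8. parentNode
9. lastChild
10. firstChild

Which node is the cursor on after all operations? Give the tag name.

After 1 (firstChild): nav
After 2 (lastChild): title
After 3 (lastChild): title (no-op, stayed)
After 4 (firstChild): title (no-op, stayed)
After 5 (lastChild): title (no-op, stayed)
After 6 (previousSibling): td
After 7 (parentNode): nav
After 8 (parentNode): table
After 9 (lastChild): form
After 10 (firstChild): input

Answer: input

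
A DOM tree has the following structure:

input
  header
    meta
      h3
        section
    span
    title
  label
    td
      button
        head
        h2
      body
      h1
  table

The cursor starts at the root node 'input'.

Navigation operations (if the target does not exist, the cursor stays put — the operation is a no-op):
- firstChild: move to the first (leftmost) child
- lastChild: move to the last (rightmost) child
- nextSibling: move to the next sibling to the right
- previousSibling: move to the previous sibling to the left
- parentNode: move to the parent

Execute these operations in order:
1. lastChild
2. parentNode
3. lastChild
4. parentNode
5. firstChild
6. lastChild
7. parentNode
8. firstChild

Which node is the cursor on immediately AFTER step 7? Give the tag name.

After 1 (lastChild): table
After 2 (parentNode): input
After 3 (lastChild): table
After 4 (parentNode): input
After 5 (firstChild): header
After 6 (lastChild): title
After 7 (parentNode): header

Answer: header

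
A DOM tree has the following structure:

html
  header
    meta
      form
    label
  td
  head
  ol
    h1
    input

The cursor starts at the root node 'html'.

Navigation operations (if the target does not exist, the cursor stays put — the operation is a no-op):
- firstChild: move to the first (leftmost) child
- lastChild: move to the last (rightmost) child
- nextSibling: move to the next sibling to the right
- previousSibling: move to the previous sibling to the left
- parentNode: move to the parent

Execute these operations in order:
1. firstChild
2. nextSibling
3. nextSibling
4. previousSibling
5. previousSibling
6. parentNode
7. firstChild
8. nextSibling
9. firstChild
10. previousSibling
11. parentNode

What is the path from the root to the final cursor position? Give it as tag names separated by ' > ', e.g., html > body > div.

After 1 (firstChild): header
After 2 (nextSibling): td
After 3 (nextSibling): head
After 4 (previousSibling): td
After 5 (previousSibling): header
After 6 (parentNode): html
After 7 (firstChild): header
After 8 (nextSibling): td
After 9 (firstChild): td (no-op, stayed)
After 10 (previousSibling): header
After 11 (parentNode): html

Answer: html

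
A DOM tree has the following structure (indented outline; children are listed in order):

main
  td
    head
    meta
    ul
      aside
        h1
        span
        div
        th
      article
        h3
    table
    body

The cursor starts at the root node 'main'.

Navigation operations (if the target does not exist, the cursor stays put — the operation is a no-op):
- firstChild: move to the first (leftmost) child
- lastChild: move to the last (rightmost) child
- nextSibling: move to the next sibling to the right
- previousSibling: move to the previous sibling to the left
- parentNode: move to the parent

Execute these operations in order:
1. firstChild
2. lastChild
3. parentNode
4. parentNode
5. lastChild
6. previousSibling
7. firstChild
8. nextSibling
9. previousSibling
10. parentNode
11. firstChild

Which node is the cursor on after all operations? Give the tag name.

After 1 (firstChild): td
After 2 (lastChild): body
After 3 (parentNode): td
After 4 (parentNode): main
After 5 (lastChild): td
After 6 (previousSibling): td (no-op, stayed)
After 7 (firstChild): head
After 8 (nextSibling): meta
After 9 (previousSibling): head
After 10 (parentNode): td
After 11 (firstChild): head

Answer: head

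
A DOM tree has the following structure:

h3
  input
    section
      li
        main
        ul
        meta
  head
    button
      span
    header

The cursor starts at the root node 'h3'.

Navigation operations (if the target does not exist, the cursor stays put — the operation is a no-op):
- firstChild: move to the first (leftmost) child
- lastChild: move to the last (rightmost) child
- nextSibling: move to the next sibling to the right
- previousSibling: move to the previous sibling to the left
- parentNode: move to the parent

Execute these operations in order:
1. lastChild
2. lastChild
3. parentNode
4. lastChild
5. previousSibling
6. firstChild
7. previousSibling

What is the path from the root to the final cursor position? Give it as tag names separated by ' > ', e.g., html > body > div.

After 1 (lastChild): head
After 2 (lastChild): header
After 3 (parentNode): head
After 4 (lastChild): header
After 5 (previousSibling): button
After 6 (firstChild): span
After 7 (previousSibling): span (no-op, stayed)

Answer: h3 > head > button > span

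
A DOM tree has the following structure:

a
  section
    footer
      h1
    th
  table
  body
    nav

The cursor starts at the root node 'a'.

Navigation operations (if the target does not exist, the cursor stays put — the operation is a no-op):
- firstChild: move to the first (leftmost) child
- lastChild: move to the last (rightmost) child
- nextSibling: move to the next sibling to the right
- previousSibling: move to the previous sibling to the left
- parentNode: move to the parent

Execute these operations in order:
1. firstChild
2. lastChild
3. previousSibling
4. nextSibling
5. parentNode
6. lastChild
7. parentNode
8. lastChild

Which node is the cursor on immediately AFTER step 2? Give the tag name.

Answer: th

Derivation:
After 1 (firstChild): section
After 2 (lastChild): th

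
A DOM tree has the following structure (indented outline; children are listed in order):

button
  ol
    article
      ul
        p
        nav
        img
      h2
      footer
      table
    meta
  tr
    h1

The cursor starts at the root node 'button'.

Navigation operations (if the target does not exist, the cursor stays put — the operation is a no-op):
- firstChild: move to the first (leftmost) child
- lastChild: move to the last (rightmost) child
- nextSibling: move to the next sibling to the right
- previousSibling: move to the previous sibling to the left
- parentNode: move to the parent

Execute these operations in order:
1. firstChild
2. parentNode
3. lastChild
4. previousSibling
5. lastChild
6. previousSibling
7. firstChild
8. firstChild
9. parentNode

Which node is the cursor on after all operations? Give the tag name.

After 1 (firstChild): ol
After 2 (parentNode): button
After 3 (lastChild): tr
After 4 (previousSibling): ol
After 5 (lastChild): meta
After 6 (previousSibling): article
After 7 (firstChild): ul
After 8 (firstChild): p
After 9 (parentNode): ul

Answer: ul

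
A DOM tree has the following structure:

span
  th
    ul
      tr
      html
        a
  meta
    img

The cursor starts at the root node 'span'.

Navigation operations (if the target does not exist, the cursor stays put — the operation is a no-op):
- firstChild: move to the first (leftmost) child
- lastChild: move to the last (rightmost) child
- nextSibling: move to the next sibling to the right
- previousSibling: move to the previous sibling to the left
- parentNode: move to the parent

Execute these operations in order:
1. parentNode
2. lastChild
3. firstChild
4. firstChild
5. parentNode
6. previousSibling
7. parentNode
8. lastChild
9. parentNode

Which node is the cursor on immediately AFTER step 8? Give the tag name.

After 1 (parentNode): span (no-op, stayed)
After 2 (lastChild): meta
After 3 (firstChild): img
After 4 (firstChild): img (no-op, stayed)
After 5 (parentNode): meta
After 6 (previousSibling): th
After 7 (parentNode): span
After 8 (lastChild): meta

Answer: meta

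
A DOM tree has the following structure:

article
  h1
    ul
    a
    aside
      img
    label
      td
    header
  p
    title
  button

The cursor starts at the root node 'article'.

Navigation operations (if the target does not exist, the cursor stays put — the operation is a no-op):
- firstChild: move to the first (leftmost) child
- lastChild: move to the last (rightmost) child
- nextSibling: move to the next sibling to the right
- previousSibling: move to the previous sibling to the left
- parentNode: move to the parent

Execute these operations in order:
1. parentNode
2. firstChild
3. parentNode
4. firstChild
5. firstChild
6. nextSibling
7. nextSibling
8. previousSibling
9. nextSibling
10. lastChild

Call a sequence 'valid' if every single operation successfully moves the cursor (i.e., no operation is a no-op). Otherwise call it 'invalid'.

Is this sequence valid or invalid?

After 1 (parentNode): article (no-op, stayed)
After 2 (firstChild): h1
After 3 (parentNode): article
After 4 (firstChild): h1
After 5 (firstChild): ul
After 6 (nextSibling): a
After 7 (nextSibling): aside
After 8 (previousSibling): a
After 9 (nextSibling): aside
After 10 (lastChild): img

Answer: invalid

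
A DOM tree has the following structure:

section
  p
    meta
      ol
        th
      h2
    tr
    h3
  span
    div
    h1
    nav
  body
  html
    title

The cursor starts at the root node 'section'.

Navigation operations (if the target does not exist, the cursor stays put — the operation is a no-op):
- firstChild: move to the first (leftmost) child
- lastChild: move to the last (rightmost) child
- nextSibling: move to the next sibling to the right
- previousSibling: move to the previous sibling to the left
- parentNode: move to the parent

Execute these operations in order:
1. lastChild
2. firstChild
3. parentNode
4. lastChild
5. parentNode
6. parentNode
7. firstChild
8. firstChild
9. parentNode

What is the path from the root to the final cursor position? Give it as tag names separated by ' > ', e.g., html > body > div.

After 1 (lastChild): html
After 2 (firstChild): title
After 3 (parentNode): html
After 4 (lastChild): title
After 5 (parentNode): html
After 6 (parentNode): section
After 7 (firstChild): p
After 8 (firstChild): meta
After 9 (parentNode): p

Answer: section > p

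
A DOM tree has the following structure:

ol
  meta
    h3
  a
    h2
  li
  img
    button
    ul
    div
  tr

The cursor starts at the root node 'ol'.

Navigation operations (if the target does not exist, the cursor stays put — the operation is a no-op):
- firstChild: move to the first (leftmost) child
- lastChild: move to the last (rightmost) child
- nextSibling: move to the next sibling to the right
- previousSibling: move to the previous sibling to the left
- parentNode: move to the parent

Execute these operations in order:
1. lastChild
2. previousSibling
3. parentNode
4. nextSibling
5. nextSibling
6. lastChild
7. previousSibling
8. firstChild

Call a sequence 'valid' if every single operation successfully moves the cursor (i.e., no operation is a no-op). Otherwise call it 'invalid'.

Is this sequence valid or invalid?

After 1 (lastChild): tr
After 2 (previousSibling): img
After 3 (parentNode): ol
After 4 (nextSibling): ol (no-op, stayed)
After 5 (nextSibling): ol (no-op, stayed)
After 6 (lastChild): tr
After 7 (previousSibling): img
After 8 (firstChild): button

Answer: invalid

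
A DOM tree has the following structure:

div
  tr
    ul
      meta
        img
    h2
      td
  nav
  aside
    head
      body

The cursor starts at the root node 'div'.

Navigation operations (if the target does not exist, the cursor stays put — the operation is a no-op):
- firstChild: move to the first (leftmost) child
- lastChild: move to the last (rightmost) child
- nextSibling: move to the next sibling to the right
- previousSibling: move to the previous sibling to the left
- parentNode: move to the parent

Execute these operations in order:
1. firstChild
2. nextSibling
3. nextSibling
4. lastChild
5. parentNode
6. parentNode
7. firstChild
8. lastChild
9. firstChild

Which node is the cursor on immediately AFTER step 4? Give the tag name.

After 1 (firstChild): tr
After 2 (nextSibling): nav
After 3 (nextSibling): aside
After 4 (lastChild): head

Answer: head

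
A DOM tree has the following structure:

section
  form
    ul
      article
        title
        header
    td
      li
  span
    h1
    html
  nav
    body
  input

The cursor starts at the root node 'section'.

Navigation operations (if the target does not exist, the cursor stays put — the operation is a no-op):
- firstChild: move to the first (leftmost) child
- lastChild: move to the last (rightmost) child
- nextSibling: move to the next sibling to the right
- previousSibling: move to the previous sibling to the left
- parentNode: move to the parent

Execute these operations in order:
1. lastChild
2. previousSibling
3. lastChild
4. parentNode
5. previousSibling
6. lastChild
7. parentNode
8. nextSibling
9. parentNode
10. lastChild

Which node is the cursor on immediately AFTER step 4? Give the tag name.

Answer: nav

Derivation:
After 1 (lastChild): input
After 2 (previousSibling): nav
After 3 (lastChild): body
After 4 (parentNode): nav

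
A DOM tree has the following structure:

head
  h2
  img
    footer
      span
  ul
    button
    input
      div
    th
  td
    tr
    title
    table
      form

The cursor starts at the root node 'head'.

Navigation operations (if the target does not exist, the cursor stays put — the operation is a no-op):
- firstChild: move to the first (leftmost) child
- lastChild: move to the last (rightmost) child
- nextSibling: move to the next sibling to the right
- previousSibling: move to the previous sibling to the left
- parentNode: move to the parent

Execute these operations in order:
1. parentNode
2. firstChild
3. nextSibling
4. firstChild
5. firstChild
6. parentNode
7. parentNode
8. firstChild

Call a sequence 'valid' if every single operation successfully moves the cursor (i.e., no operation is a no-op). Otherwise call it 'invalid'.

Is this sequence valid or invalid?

After 1 (parentNode): head (no-op, stayed)
After 2 (firstChild): h2
After 3 (nextSibling): img
After 4 (firstChild): footer
After 5 (firstChild): span
After 6 (parentNode): footer
After 7 (parentNode): img
After 8 (firstChild): footer

Answer: invalid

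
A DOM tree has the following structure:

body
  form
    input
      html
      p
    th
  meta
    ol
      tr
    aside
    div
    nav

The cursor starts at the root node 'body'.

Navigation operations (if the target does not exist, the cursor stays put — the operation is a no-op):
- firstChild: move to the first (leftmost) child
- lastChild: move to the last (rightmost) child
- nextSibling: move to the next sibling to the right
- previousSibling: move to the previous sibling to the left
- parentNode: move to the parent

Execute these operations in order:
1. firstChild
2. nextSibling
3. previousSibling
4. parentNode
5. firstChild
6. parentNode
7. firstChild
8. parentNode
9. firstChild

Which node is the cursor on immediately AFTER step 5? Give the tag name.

Answer: form

Derivation:
After 1 (firstChild): form
After 2 (nextSibling): meta
After 3 (previousSibling): form
After 4 (parentNode): body
After 5 (firstChild): form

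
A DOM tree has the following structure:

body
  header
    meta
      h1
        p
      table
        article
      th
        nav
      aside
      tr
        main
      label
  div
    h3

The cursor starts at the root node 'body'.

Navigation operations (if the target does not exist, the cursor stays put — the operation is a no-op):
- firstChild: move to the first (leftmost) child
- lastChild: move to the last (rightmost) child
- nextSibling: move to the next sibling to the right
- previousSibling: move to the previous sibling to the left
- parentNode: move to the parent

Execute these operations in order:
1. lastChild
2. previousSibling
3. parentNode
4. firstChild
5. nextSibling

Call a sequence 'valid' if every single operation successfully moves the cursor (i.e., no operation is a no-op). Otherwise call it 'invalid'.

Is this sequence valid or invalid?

Answer: valid

Derivation:
After 1 (lastChild): div
After 2 (previousSibling): header
After 3 (parentNode): body
After 4 (firstChild): header
After 5 (nextSibling): div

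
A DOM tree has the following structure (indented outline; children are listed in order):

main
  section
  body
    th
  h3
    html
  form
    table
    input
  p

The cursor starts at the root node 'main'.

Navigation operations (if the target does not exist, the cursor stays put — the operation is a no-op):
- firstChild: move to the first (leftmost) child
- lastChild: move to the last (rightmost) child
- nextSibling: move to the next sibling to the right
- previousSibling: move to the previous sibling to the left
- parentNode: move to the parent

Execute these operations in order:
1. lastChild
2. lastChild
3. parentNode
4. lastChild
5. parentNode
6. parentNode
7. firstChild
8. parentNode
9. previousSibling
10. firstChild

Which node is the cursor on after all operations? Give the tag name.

Answer: section

Derivation:
After 1 (lastChild): p
After 2 (lastChild): p (no-op, stayed)
After 3 (parentNode): main
After 4 (lastChild): p
After 5 (parentNode): main
After 6 (parentNode): main (no-op, stayed)
After 7 (firstChild): section
After 8 (parentNode): main
After 9 (previousSibling): main (no-op, stayed)
After 10 (firstChild): section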